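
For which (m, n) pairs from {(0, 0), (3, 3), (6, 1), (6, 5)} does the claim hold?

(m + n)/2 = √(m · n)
Testing each pair:
(0, 0): LHS = 0, RHS = 0 → holds
(3, 3): LHS = 3, RHS = 3 → holds
(6, 1): LHS = 7/2, RHS = √(6) ≈ 2.449 → fails
(6, 5): LHS = 11/2, RHS = √(30) ≈ 5.477 → fails

2 of 4 pairs satisfy the claim.

Answer: (0, 0), (3, 3)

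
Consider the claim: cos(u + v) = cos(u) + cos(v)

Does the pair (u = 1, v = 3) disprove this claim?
Substituting u = 1, v = 3:
LHS = cos(1 + 3) = cos(4) ≈ -0.6536
RHS = cos(1) + cos(3) ≈ -0.4497

Since LHS ≠ RHS, this pair disproves the claim.

Answer: Yes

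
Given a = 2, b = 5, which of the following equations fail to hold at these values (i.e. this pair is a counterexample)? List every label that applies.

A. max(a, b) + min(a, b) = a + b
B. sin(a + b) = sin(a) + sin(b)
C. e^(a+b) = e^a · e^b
Evaluating each claim at the given values:
A. LHS = 7, RHS = 7 → holds here (LHS = RHS)
B. LHS = sin(7) ≈ 0.657, RHS = sin(5) + sin(2) ≈ -0.04963 → fails here (LHS ≠ RHS)
C. LHS = e^7 ≈ 1097, RHS = e^7 ≈ 1097 → holds here (LHS = RHS)

Answer: B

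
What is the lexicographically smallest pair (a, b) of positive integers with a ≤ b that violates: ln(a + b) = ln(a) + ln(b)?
Substituting (1, 1) into the claim:
LHS = ln(1 + 1) = ln(2) ≈ 0.6931
RHS = ln(1) + ln(1) = 0

Since LHS ≠ RHS, this pair disproves the claim, and no lexicographically smaller pair (a ≤ b, positive integers) does.

For instance (3, 7) is also a counterexample (LHS = ln(10) ≈ 2.303, RHS = ln(3) + ln(7) ≈ 3.045), but it's lexicographically larger.

Answer: (a, b) = (1, 1)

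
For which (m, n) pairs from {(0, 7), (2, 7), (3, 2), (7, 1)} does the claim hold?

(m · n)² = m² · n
(0, 7), (7, 1)

Testing each pair:
(0, 7): LHS = 0, RHS = 0 → holds
(2, 7): LHS = 196, RHS = 28 → fails
(3, 2): LHS = 36, RHS = 18 → fails
(7, 1): LHS = 49, RHS = 49 → holds

2 of 4 pairs satisfy the claim.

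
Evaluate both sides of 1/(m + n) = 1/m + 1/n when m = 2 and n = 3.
LHS = 1/(2 + 3) = 1/5
RHS = 1/2 + 1/3 = 5/6

LHS ≠ RHS, so the equation does not hold here.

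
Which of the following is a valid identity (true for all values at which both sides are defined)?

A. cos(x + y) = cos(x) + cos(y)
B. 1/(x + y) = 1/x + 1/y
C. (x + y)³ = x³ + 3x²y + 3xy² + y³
A: fails at (5, 8) — LHS = cos(13) ≈ 0.9074, RHS = cos(8) + cos(5) ≈ 0.1382.
B: fails at (4, 6) — LHS = 1/10, RHS = 5/12.
C: holds — e.g. at (5, 5), both sides equal 1000.

Answer: C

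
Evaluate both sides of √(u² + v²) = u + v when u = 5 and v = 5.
LHS = √(5² + 5²) = 5·√(2) ≈ 7.071
RHS = 5 + 5 = 10

LHS ≠ RHS (they differ by about 2.929), so the equation does not hold here.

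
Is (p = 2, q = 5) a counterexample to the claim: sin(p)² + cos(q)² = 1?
Substituting p = 2, q = 5:
LHS = sin(2)² + cos(5)² ≈ 0.9073
RHS = 1

Since LHS ≠ RHS, this pair disproves the claim.

Answer: Yes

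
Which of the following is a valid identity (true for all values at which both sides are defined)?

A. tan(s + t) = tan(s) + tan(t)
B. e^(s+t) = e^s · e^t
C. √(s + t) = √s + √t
B

A: fails at (3, 3) — LHS = tan(6) ≈ -0.291, RHS = 2·tan(3) ≈ -0.2851.
B: holds — e.g. at (2, 5), both sides equal e^7 ≈ 1097.
C: fails at (4, 4) — LHS = 2·√(2) ≈ 2.828, RHS = 4.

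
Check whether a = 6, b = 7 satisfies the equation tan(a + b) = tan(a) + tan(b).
Substituting a = 6, b = 7:

LHS = tan(6 + 7) = tan(13) ≈ 0.463
RHS = tan(6) + tan(7) ≈ 0.5804

LHS ≠ RHS, so the equation does not hold at this point.

Answer: Fails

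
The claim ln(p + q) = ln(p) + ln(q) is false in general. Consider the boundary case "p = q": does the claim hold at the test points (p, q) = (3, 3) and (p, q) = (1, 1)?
No, fails at both test points

At (3, 3): LHS = ln(6) ≈ 1.792 ≠ RHS = 2·ln(3) ≈ 2.197
At (1, 1): LHS = ln(2) ≈ 0.6931 ≠ RHS = 0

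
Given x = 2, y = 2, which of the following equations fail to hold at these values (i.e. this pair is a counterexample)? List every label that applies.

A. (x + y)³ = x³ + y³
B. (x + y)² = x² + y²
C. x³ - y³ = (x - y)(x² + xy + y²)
Evaluating each claim at the given values:
A. LHS = 64, RHS = 16 → fails here (LHS ≠ RHS)
B. LHS = 16, RHS = 8 → fails here (LHS ≠ RHS)
C. LHS = 0, RHS = 0 → holds here (LHS = RHS)

Answer: A, B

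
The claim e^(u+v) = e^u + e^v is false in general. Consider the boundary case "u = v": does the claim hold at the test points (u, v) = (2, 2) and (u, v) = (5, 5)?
No, fails at both test points

At (2, 2): LHS = e^4 ≈ 54.6 ≠ RHS = 2·e^2 ≈ 14.78
At (5, 5): LHS = e^10 ≈ 22026.5 ≠ RHS = 2·e^5 ≈ 296.8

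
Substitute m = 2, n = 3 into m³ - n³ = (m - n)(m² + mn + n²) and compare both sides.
LHS = 2³ - 3³ = -19
RHS = (2 - 3)(2² + 2·3 + 3²) = -19

LHS = RHS: the two sides agree.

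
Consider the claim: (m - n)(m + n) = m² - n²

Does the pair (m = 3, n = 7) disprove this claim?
Substituting m = 3, n = 7:
LHS = (3 - 7)(3 + 7) = -40
RHS = 3² - 7² = -40

The sides agree, so this pair does not disprove the claim.

Answer: No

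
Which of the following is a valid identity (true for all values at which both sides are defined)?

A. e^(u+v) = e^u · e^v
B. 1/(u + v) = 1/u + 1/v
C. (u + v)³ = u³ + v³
A: holds — e.g. at (1, 5), both sides equal e^6 ≈ 403.4.
B: fails at (4, 5) — LHS = 1/9, RHS = 9/20.
C: fails at (3, 3) — LHS = 216, RHS = 54.

Answer: A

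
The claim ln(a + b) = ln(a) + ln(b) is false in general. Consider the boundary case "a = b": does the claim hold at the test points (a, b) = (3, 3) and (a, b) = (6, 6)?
At (3, 3): LHS = ln(6) ≈ 1.792 ≠ RHS = 2·ln(3) ≈ 2.197
At (6, 6): LHS = ln(12) ≈ 2.485 ≠ RHS = 2·ln(6) ≈ 3.584

Answer: No, fails at both test points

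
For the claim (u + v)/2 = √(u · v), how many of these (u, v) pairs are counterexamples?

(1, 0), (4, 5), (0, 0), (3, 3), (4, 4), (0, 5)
Testing each pair:
(1, 0): LHS = 1/2, RHS = 0 → counterexample
(4, 5): LHS = 9/2, RHS = 2·√(5) ≈ 4.472 → counterexample
(0, 0): LHS = 0, RHS = 0 → satisfies claim
(3, 3): LHS = 3, RHS = 3 → satisfies claim
(4, 4): LHS = 4, RHS = 4 → satisfies claim
(0, 5): LHS = 5/2, RHS = 0 → counterexample

That makes 3 counterexamples.

Answer: 3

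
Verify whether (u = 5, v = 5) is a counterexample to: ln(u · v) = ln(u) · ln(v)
Substituting u = 5, v = 5:
LHS = ln(5 · 5) = ln(25) ≈ 3.219
RHS = ln(5) · ln(5) = ln(5)² ≈ 2.59

Since LHS ≠ RHS, this pair disproves the claim.

Answer: Yes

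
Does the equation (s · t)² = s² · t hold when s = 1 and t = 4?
Substituting s = 1, t = 4:

LHS = (1 · 4)² = 16
RHS = 1² · 4 = 4

LHS ≠ RHS, so the equation does not hold at this point.

Answer: Fails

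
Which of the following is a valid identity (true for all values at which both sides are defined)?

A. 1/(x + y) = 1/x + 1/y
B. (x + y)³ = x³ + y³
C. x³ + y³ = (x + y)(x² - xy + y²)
A: fails at (4, 5) — LHS = 1/9, RHS = 9/20.
B: fails at (3, 4) — LHS = 343, RHS = 91.
C: holds — e.g. at (1, 2), both sides equal 9.

Answer: C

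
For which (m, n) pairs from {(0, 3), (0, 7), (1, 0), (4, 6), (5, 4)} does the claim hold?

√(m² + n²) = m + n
(0, 3), (0, 7), (1, 0)

Testing each pair:
(0, 3): LHS = 3, RHS = 3 → holds
(0, 7): LHS = 7, RHS = 7 → holds
(1, 0): LHS = 1, RHS = 1 → holds
(4, 6): LHS = 2·√(13) ≈ 7.211, RHS = 10 → fails
(5, 4): LHS = √(41) ≈ 6.403, RHS = 9 → fails

3 of 5 pairs satisfy the claim.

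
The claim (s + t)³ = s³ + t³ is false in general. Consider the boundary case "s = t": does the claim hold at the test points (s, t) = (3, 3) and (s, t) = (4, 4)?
At (3, 3): LHS = 216 ≠ RHS = 54
At (4, 4): LHS = 512 ≠ RHS = 128

Answer: No, fails at both test points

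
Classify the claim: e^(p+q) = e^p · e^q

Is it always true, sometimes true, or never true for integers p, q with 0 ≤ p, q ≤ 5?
Always true

The identity holds for every pair in the range. For instance at (p, q) = (2, 4): both sides equal e^6 ≈ 403.4.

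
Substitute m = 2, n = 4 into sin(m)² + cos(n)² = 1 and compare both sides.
LHS = sin(2)² + cos(4)² ≈ 1.254
RHS = 1

LHS ≠ RHS (they differ by about 0.2541), so the equation does not hold here.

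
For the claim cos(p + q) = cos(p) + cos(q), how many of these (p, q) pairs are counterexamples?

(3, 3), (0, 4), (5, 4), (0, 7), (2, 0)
Testing each pair:
(3, 3): LHS = cos(6) ≈ 0.9602, RHS = 2·cos(3) ≈ -1.98 → counterexample
(0, 4): LHS = cos(4) ≈ -0.6536, RHS = cos(4) + 1 ≈ 0.3464 → counterexample
(5, 4): LHS = cos(9) ≈ -0.9111, RHS = cos(4) + cos(5) ≈ -0.37 → counterexample
(0, 7): LHS = cos(7) ≈ 0.7539, RHS = cos(7) + 1 ≈ 1.754 → counterexample
(2, 0): LHS = cos(2) ≈ -0.4161, RHS = cos(2) + 1 ≈ 0.5839 → counterexample

That makes 5 counterexamples.

Answer: 5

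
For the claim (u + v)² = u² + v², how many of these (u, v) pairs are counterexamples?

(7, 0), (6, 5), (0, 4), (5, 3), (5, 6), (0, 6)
3

Testing each pair:
(7, 0): LHS = 49, RHS = 49 → satisfies claim
(6, 5): LHS = 121, RHS = 61 → counterexample
(0, 4): LHS = 16, RHS = 16 → satisfies claim
(5, 3): LHS = 64, RHS = 34 → counterexample
(5, 6): LHS = 121, RHS = 61 → counterexample
(0, 6): LHS = 36, RHS = 36 → satisfies claim

That makes 3 counterexamples.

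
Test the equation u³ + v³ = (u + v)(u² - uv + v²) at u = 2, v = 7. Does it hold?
Holds

Substituting u = 2, v = 7:

LHS = 2³ + 7³ = 351
RHS = (2 + 7)(2² - 2·7 + 7²) = 351

LHS = RHS, so the equation holds at this point.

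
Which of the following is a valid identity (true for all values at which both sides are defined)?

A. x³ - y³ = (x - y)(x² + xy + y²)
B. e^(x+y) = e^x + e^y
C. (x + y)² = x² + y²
A: holds — e.g. at (5, 5), both sides equal 0.
B: fails at (1, 5) — LHS = e^6 ≈ 403.4, RHS = e + e^5 ≈ 151.1.
C: fails at (1, 3) — LHS = 16, RHS = 10.

Answer: A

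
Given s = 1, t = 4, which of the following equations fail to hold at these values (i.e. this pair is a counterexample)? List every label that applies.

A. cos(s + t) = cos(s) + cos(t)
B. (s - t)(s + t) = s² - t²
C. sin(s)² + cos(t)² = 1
Evaluating each claim at the given values:
A. LHS = cos(5) ≈ 0.2837, RHS = cos(4) + cos(1) ≈ -0.1133 → fails here (LHS ≠ RHS)
B. LHS = -15, RHS = -15 → holds here (LHS = RHS)
C. LHS = cos(4)² + sin(1)² ≈ 1.135, RHS = 1 → fails here (LHS ≠ RHS)

Answer: A, C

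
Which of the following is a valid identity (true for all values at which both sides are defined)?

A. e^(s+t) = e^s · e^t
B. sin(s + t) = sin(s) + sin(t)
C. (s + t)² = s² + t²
A

A: holds — e.g. at (3, 3), both sides equal e^6 ≈ 403.4.
B: fails at (4, 6) — LHS = sin(10) ≈ -0.544, RHS = sin(4) + sin(6) ≈ -1.036.
C: fails at (4, 5) — LHS = 81, RHS = 41.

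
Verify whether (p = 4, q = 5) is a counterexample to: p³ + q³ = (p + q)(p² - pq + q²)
Substituting p = 4, q = 5:
LHS = 4³ + 5³ = 189
RHS = (4 + 5)(4² - 4·5 + 5²) = 189

The sides agree, so this pair does not disprove the claim.

Answer: No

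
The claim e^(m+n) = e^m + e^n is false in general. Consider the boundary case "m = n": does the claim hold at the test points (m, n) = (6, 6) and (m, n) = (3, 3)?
No, fails at both test points

At (6, 6): LHS = e^12 ≈ 162754.8 ≠ RHS = 2·e^6 ≈ 806.9
At (3, 3): LHS = e^6 ≈ 403.4 ≠ RHS = 2·e^3 ≈ 40.17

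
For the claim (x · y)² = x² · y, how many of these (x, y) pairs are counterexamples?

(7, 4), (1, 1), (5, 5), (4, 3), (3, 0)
3

Testing each pair:
(7, 4): LHS = 784, RHS = 196 → counterexample
(1, 1): LHS = 1, RHS = 1 → satisfies claim
(5, 5): LHS = 625, RHS = 125 → counterexample
(4, 3): LHS = 144, RHS = 48 → counterexample
(3, 0): LHS = 0, RHS = 0 → satisfies claim

That makes 3 counterexamples.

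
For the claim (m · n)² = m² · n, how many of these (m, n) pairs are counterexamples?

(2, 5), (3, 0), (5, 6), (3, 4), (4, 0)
Testing each pair:
(2, 5): LHS = 100, RHS = 20 → counterexample
(3, 0): LHS = 0, RHS = 0 → satisfies claim
(5, 6): LHS = 900, RHS = 150 → counterexample
(3, 4): LHS = 144, RHS = 36 → counterexample
(4, 0): LHS = 0, RHS = 0 → satisfies claim

That makes 3 counterexamples.

Answer: 3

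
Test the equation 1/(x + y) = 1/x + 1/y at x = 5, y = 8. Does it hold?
Substituting x = 5, y = 8:

LHS = 1/(5 + 8) = 1/13
RHS = 1/5 + 1/8 = 13/40

LHS ≠ RHS, so the equation does not hold at this point.

Answer: Fails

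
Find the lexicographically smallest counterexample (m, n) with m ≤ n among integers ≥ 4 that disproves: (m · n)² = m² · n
Substituting (4, 4) into the claim:
LHS = (4 · 4)² = 256
RHS = 4² · 4 = 64

Since LHS ≠ RHS, this pair disproves the claim, and no lexicographically smaller pair (m ≤ n, integers ≥ 4) does.

For instance (8, 8) is also a counterexample (LHS = 4096, RHS = 512), but it's lexicographically larger.

Answer: (m, n) = (4, 4)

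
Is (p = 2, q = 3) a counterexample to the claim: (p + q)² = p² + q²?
Yes

Substituting p = 2, q = 3:
LHS = (2 + 3)² = 25
RHS = 2² + 3² = 13

Since LHS ≠ RHS, this pair disproves the claim.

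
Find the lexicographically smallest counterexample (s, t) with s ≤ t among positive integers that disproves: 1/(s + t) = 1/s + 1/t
Substituting (1, 1) into the claim:
LHS = 1/(1 + 1) = 1/2
RHS = 1/1 + 1/1 = 2

Since LHS ≠ RHS, this pair disproves the claim, and no lexicographically smaller pair (s ≤ t, positive integers) does.

For instance (2, 6) is also a counterexample (LHS = 1/8, RHS = 2/3), but it's lexicographically larger.

Answer: (s, t) = (1, 1)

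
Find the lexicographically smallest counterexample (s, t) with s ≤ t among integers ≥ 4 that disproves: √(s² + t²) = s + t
(s, t) = (4, 4)

Substituting (4, 4) into the claim:
LHS = √(4² + 4²) = 4·√(2) ≈ 5.657
RHS = 4 + 4 = 8

Since LHS ≠ RHS, this pair disproves the claim, and no lexicographically smaller pair (s ≤ t, integers ≥ 4) does.

For instance (5, 10) is also a counterexample (LHS = 5·√(5) ≈ 11.18, RHS = 15), but it's lexicographically larger.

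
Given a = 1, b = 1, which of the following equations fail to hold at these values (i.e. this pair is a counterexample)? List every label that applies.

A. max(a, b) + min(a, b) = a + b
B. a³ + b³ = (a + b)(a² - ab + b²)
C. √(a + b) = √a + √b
C

Evaluating each claim at the given values:
A. LHS = 2, RHS = 2 → holds here (LHS = RHS)
B. LHS = 2, RHS = 2 → holds here (LHS = RHS)
C. LHS = √(2) ≈ 1.414, RHS = 2 → fails here (LHS ≠ RHS)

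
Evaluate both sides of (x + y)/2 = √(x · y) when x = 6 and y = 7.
LHS = (6 + 7)/2 = 13/2
RHS = √(6 · 7) = √(42) ≈ 6.481

LHS ≠ RHS (they differ by about 0.01926), so the equation does not hold here.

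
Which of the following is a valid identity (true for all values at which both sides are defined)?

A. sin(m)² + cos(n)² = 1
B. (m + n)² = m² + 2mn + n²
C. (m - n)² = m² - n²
A: fails at (2, 5) — LHS = cos(5)² + sin(2)² ≈ 0.9073, RHS = 1.
B: holds — e.g. at (0, 1), both sides equal 1.
C: fails at (0, 1) — LHS = 1, RHS = -1.

Answer: B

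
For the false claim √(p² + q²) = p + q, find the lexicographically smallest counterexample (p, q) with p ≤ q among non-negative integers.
(p, q) = (1, 1)

Substituting (1, 1) into the claim:
LHS = √(1² + 1²) = √(2) ≈ 1.414
RHS = 1 + 1 = 2

Since LHS ≠ RHS, this pair disproves the claim, and no lexicographically smaller pair (p ≤ q, non-negative integers) does.

For instance (3, 4) is also a counterexample (LHS = 5, RHS = 7), but it's lexicographically larger.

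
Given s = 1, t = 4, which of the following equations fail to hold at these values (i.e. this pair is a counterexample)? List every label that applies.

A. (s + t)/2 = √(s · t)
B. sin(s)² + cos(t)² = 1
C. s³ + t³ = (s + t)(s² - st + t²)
A, B

Evaluating each claim at the given values:
A. LHS = 5/2, RHS = 2 → fails here (LHS ≠ RHS)
B. LHS = cos(4)² + sin(1)² ≈ 1.135, RHS = 1 → fails here (LHS ≠ RHS)
C. LHS = 65, RHS = 65 → holds here (LHS = RHS)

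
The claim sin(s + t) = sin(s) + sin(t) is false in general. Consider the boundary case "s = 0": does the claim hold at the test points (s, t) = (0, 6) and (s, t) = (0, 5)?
At (0, 6): LHS = sin(6) ≈ -0.2794, RHS = sin(6) ≈ -0.2794 → equal
At (0, 5): LHS = sin(5) ≈ -0.9589, RHS = sin(5) ≈ -0.9589 → equal

So the claim does hold at both of these boundary points, even though it is not an identity.

Answer: Yes, holds at both test points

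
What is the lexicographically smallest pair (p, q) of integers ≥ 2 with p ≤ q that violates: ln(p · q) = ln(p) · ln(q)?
(p, q) = (2, 2)

Substituting (2, 2) into the claim:
LHS = ln(2 · 2) = ln(4) ≈ 1.386
RHS = ln(2) · ln(2) = ln(2)² ≈ 0.4805

Since LHS ≠ RHS, this pair disproves the claim, and no lexicographically smaller pair (p ≤ q, integers ≥ 2) does.

For instance (3, 4) is also a counterexample (LHS = ln(12) ≈ 2.485, RHS = ln(3)·ln(4) ≈ 1.523), but it's lexicographically larger.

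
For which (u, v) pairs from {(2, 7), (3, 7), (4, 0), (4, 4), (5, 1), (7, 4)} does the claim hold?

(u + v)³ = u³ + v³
(4, 0)

Testing each pair:
(2, 7): LHS = 729, RHS = 351 → fails
(3, 7): LHS = 1000, RHS = 370 → fails
(4, 0): LHS = 64, RHS = 64 → holds
(4, 4): LHS = 512, RHS = 128 → fails
(5, 1): LHS = 216, RHS = 126 → fails
(7, 4): LHS = 1331, RHS = 407 → fails

1 of 6 pairs satisfies the claim.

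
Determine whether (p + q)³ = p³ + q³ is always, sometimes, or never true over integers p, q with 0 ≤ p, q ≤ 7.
It holds at (p, q) = (3, 0) (both sides equal 27), but fails at (p, q) = (6, 3) (LHS = 729, RHS = 243).

Answer: Sometimes true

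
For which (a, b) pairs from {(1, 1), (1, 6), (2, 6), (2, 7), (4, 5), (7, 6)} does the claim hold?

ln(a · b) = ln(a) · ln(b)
(1, 1)

Testing each pair:
(1, 1): LHS = 0, RHS = 0 → holds
(1, 6): LHS = ln(6) ≈ 1.792, RHS = 0 → fails
(2, 6): LHS = ln(12) ≈ 2.485, RHS = ln(2)·ln(6) ≈ 1.242 → fails
(2, 7): LHS = ln(14) ≈ 2.639, RHS = ln(2)·ln(7) ≈ 1.349 → fails
(4, 5): LHS = ln(20) ≈ 2.996, RHS = ln(4)·ln(5) ≈ 2.231 → fails
(7, 6): LHS = ln(42) ≈ 3.738, RHS = ln(6)·ln(7) ≈ 3.487 → fails

1 of 6 pairs satisfies the claim.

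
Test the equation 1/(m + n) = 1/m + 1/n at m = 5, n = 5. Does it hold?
Fails

Substituting m = 5, n = 5:

LHS = 1/(5 + 5) = 1/10
RHS = 1/5 + 1/5 = 2/5

LHS ≠ RHS, so the equation does not hold at this point.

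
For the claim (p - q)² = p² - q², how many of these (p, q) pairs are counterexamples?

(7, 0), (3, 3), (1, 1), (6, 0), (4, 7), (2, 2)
1

Testing each pair:
(7, 0): LHS = 49, RHS = 49 → satisfies claim
(3, 3): LHS = 0, RHS = 0 → satisfies claim
(1, 1): LHS = 0, RHS = 0 → satisfies claim
(6, 0): LHS = 36, RHS = 36 → satisfies claim
(4, 7): LHS = 9, RHS = -33 → counterexample
(2, 2): LHS = 0, RHS = 0 → satisfies claim

That makes 1 counterexample.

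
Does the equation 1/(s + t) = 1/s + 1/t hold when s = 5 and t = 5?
Fails

Substituting s = 5, t = 5:

LHS = 1/(5 + 5) = 1/10
RHS = 1/5 + 1/5 = 2/5

LHS ≠ RHS, so the equation does not hold at this point.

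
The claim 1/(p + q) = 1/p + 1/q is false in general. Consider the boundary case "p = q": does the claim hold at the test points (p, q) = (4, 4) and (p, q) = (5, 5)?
No, fails at both test points

At (4, 4): LHS = 1/8 ≠ RHS = 1/2
At (5, 5): LHS = 1/10 ≠ RHS = 2/5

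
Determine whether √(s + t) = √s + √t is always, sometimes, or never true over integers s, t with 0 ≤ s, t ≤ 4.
It holds at (s, t) = (0, 1) (both sides equal 1), but fails at (s, t) = (1, 2) (LHS = √(3) ≈ 1.732, RHS = 1 + √(2) ≈ 2.414).

Answer: Sometimes true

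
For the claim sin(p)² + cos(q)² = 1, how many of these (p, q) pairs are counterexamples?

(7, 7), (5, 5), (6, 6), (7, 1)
Testing each pair:
(7, 7): LHS = sin(7)² + cos(7)² = 1, RHS = 1 → satisfies claim
(5, 5): LHS = cos(5)² + sin(5)² = 1, RHS = 1 → satisfies claim
(6, 6): LHS = sin(6)² + cos(6)² = 1, RHS = 1 → satisfies claim
(7, 1): LHS = cos(1)² + sin(7)² ≈ 0.7236, RHS = 1 → counterexample

That makes 1 counterexample.

Answer: 1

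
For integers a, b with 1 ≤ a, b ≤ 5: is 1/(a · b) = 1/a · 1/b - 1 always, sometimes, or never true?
Never true

The claim fails for every pair in the range. For instance at (a, b) = (5, 4): LHS = 1/20, RHS = -19/20.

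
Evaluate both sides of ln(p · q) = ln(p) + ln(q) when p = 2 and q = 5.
LHS = ln(2 · 5) = ln(10) ≈ 2.303
RHS = ln(2) + ln(5) ≈ 2.303

LHS = RHS: the two sides agree.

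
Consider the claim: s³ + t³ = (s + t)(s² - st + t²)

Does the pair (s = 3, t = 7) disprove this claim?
Substituting s = 3, t = 7:
LHS = 3³ + 7³ = 370
RHS = (3 + 7)(3² - 3·7 + 7²) = 370

The sides agree, so this pair does not disprove the claim.

Answer: No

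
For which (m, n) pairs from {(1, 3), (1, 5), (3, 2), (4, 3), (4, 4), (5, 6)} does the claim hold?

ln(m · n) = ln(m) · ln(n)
None

Testing each pair:
(1, 3): LHS = ln(3) ≈ 1.099, RHS = 0 → fails
(1, 5): LHS = ln(5) ≈ 1.609, RHS = 0 → fails
(3, 2): LHS = ln(6) ≈ 1.792, RHS = ln(2)·ln(3) ≈ 0.7615 → fails
(4, 3): LHS = ln(12) ≈ 2.485, RHS = ln(3)·ln(4) ≈ 1.523 → fails
(4, 4): LHS = ln(16) ≈ 2.773, RHS = ln(4)² ≈ 1.922 → fails
(5, 6): LHS = ln(30) ≈ 3.401, RHS = ln(5)·ln(6) ≈ 2.884 → fails

No pair satisfies the claim.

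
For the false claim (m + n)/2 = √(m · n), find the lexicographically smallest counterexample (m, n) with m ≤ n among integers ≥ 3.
(m, n) = (3, 4)

At (3, 3): both sides equal 3, so it holds there.

Substituting (3, 4) into the claim:
LHS = (3 + 4)/2 = 7/2
RHS = √(3 · 4) = 2·√(3) ≈ 3.464

Since LHS ≠ RHS, this pair disproves the claim, and no lexicographically smaller pair (m ≤ n, integers ≥ 3) does.

For instance (7, 10) is also a counterexample (LHS = 17/2, RHS = √(70) ≈ 8.367), but it's lexicographically larger.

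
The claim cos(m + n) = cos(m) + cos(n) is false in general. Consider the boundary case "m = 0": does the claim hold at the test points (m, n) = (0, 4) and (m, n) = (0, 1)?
No, fails at both test points

At (0, 4): LHS = cos(4) ≈ -0.6536 ≠ RHS = cos(4) + 1 ≈ 0.3464
At (0, 1): LHS = cos(1) ≈ 0.5403 ≠ RHS = cos(1) + 1 ≈ 1.54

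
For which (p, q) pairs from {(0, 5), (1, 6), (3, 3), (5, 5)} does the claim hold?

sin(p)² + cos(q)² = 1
(3, 3), (5, 5)

Testing each pair:
(0, 5): LHS = cos(5)² ≈ 0.08046, RHS = 1 → fails
(1, 6): LHS = sin(1)² + cos(6)² ≈ 1.63, RHS = 1 → fails
(3, 3): LHS = sin(3)² + cos(3)² = 1, RHS = 1 → holds
(5, 5): LHS = cos(5)² + sin(5)² = 1, RHS = 1 → holds

2 of 4 pairs satisfy the claim.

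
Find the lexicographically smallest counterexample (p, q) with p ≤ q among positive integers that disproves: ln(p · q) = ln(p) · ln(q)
Substituting (1, 2) into the claim:
LHS = ln(1 · 2) = ln(2) ≈ 0.6931
RHS = ln(1) · ln(2) = 0

Since LHS ≠ RHS, this pair disproves the claim, and no lexicographically smaller pair (p ≤ q, positive integers) does.

For instance (5, 5) is also a counterexample (LHS = ln(25) ≈ 3.219, RHS = ln(5)² ≈ 2.59), but it's lexicographically larger.

Answer: (p, q) = (1, 2)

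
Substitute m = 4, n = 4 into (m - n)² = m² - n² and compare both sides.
LHS = (4 - 4)² = 0
RHS = 4² - 4² = 0

LHS = RHS: the two sides agree.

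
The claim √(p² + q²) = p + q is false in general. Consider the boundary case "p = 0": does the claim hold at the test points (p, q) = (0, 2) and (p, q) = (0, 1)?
Yes, holds at both test points

At (0, 2): LHS = 2, RHS = 2 → equal
At (0, 1): LHS = 1, RHS = 1 → equal

So the claim does hold at both of these boundary points, even though it is not an identity.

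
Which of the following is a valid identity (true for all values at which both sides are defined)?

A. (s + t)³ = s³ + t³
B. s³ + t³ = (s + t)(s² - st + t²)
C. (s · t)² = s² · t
A: fails at (3, 5) — LHS = 512, RHS = 152.
B: holds — e.g. at (1, 5), both sides equal 126.
C: fails at (6, 7) — LHS = 1764, RHS = 252.

Answer: B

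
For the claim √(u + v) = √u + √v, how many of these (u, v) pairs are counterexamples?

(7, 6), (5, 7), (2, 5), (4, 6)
4

Testing each pair:
(7, 6): LHS = √(13) ≈ 3.606, RHS = √(6) + √(7) ≈ 5.095 → counterexample
(5, 7): LHS = 2·√(3) ≈ 3.464, RHS = √(5) + √(7) ≈ 4.882 → counterexample
(2, 5): LHS = √(7) ≈ 2.646, RHS = √(2) + √(5) ≈ 3.65 → counterexample
(4, 6): LHS = √(10) ≈ 3.162, RHS = 2 + √(6) ≈ 4.449 → counterexample

That makes 4 counterexamples.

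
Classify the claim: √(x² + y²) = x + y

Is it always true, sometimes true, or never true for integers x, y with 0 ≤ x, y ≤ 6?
It holds at (x, y) = (5, 0) (both sides equal 5), but fails at (x, y) = (3, 6) (LHS = 3·√(5) ≈ 6.708, RHS = 9).

Answer: Sometimes true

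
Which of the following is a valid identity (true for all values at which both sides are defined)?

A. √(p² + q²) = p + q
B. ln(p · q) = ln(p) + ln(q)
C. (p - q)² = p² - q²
B

A: fails at (4, 6) — LHS = 2·√(13) ≈ 7.211, RHS = 10.
B: holds — e.g. at (1, 1), both sides equal 0.
C: fails at (1, 2) — LHS = 1, RHS = -3.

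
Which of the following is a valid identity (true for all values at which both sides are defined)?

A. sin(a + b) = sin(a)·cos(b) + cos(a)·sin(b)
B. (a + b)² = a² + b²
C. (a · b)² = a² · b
A

A: holds — e.g. at (5, 5), both sides equal sin(10) ≈ -0.544.
B: fails at (3, 3) — LHS = 36, RHS = 18.
C: fails at (2, 5) — LHS = 100, RHS = 20.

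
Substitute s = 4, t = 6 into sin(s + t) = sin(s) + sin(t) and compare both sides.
LHS = sin(4 + 6) = sin(10) ≈ -0.544
RHS = sin(4) + sin(6) ≈ -1.036

LHS ≠ RHS (they differ by about 0.4922), so the equation does not hold here.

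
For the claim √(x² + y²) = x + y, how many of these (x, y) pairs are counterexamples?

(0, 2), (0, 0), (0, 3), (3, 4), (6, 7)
Testing each pair:
(0, 2): LHS = 2, RHS = 2 → satisfies claim
(0, 0): LHS = 0, RHS = 0 → satisfies claim
(0, 3): LHS = 3, RHS = 3 → satisfies claim
(3, 4): LHS = 5, RHS = 7 → counterexample
(6, 7): LHS = √(85) ≈ 9.22, RHS = 13 → counterexample

That makes 2 counterexamples.

Answer: 2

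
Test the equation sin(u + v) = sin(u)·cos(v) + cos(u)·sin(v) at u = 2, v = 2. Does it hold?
Holds

Substituting u = 2, v = 2:

LHS = sin(2 + 2) = sin(4) ≈ -0.7568
RHS = sin(2)·cos(2) + cos(2)·sin(2) = 2·sin(2)·cos(2) ≈ -0.7568

LHS = RHS, so the equation holds at this point.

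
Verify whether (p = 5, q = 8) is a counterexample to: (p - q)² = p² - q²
Yes

Substituting p = 5, q = 8:
LHS = (5 - 8)² = 9
RHS = 5² - 8² = -39

Since LHS ≠ RHS, this pair disproves the claim.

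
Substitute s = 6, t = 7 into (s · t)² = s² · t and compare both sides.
LHS = (6 · 7)² = 1764
RHS = 6² · 7 = 252

LHS ≠ RHS, so the equation does not hold here.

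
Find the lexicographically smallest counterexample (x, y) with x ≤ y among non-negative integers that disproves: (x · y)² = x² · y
Substituting (1, 2) into the claim:
LHS = (1 · 2)² = 4
RHS = 1² · 2 = 2

Since LHS ≠ RHS, this pair disproves the claim, and no lexicographically smaller pair (x ≤ y, non-negative integers) does.

For instance (5, 6) is also a counterexample (LHS = 900, RHS = 150), but it's lexicographically larger.

Answer: (x, y) = (1, 2)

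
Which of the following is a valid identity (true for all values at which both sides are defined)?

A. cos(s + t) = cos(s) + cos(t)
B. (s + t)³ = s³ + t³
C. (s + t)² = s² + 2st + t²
C

A: fails at (1, 4) — LHS = cos(5) ≈ 0.2837, RHS = cos(4) + cos(1) ≈ -0.1133.
B: fails at (4, 4) — LHS = 512, RHS = 128.
C: holds — e.g. at (4, 4), both sides equal 64.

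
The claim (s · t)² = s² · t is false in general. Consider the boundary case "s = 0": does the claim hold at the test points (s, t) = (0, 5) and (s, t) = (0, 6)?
Yes, holds at both test points

At (0, 5): LHS = 0, RHS = 0 → equal
At (0, 6): LHS = 0, RHS = 0 → equal

So the claim does hold at both of these boundary points, even though it is not an identity.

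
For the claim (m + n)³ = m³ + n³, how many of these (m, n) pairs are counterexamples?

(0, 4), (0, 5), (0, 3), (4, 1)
1

Testing each pair:
(0, 4): LHS = 64, RHS = 64 → satisfies claim
(0, 5): LHS = 125, RHS = 125 → satisfies claim
(0, 3): LHS = 27, RHS = 27 → satisfies claim
(4, 1): LHS = 125, RHS = 65 → counterexample

That makes 1 counterexample.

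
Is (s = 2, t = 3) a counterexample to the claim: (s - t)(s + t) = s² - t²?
No

Substituting s = 2, t = 3:
LHS = (2 - 3)(2 + 3) = -5
RHS = 2² - 3² = -5

The sides agree, so this pair does not disprove the claim.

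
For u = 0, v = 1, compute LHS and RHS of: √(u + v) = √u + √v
LHS = √(0 + 1) = 1
RHS = √0 + √1 = 1

LHS = RHS: the two sides agree.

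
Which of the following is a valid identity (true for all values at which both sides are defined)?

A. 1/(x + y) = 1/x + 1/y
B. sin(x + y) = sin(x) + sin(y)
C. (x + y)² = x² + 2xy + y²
A: fails at (3, 4) — LHS = 1/7, RHS = 7/12.
B: fails at (4, 6) — LHS = sin(10) ≈ -0.544, RHS = sin(4) + sin(6) ≈ -1.036.
C: holds — e.g. at (5, 8), both sides equal 169.

Answer: C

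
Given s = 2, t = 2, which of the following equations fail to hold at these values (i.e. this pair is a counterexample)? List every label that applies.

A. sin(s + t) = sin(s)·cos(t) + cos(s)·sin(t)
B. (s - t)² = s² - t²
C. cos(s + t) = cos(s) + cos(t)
Evaluating each claim at the given values:
A. LHS = sin(4) ≈ -0.7568, RHS = 2·sin(2)·cos(2) ≈ -0.7568 → holds here (LHS = RHS)
B. LHS = 0, RHS = 0 → holds here (LHS = RHS)
C. LHS = cos(4) ≈ -0.6536, RHS = 2·cos(2) ≈ -0.8323 → fails here (LHS ≠ RHS)

Answer: C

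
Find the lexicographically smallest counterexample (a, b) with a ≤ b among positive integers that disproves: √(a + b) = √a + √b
Substituting (1, 1) into the claim:
LHS = √(1 + 1) = √(2) ≈ 1.414
RHS = √1 + √1 = 2

Since LHS ≠ RHS, this pair disproves the claim, and no lexicographically smaller pair (a ≤ b, positive integers) does.

For instance (4, 6) is also a counterexample (LHS = √(10) ≈ 3.162, RHS = 2 + √(6) ≈ 4.449), but it's lexicographically larger.

Answer: (a, b) = (1, 1)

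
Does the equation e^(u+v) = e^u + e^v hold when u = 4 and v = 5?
Substituting u = 4, v = 5:

LHS = e^(4+5) = e^9 ≈ 8103
RHS = e^4 + e^5 ≈ 203

LHS ≠ RHS, so the equation does not hold at this point.

Answer: Fails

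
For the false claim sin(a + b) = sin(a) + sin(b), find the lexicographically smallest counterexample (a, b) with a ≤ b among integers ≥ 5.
(a, b) = (5, 5)

Substituting (5, 5) into the claim:
LHS = sin(5 + 5) = sin(10) ≈ -0.544
RHS = sin(5) + sin(5) = 2·sin(5) ≈ -1.918

Since LHS ≠ RHS, this pair disproves the claim, and no lexicographically smaller pair (a ≤ b, integers ≥ 5) does.

For instance (7, 9) is also a counterexample (LHS = sin(16) ≈ -0.2879, RHS = sin(9) + sin(7) ≈ 1.069), but it's lexicographically larger.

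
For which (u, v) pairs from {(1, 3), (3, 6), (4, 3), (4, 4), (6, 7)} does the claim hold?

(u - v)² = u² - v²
(4, 4)

Testing each pair:
(1, 3): LHS = 4, RHS = -8 → fails
(3, 6): LHS = 9, RHS = -27 → fails
(4, 3): LHS = 1, RHS = 7 → fails
(4, 4): LHS = 0, RHS = 0 → holds
(6, 7): LHS = 1, RHS = -13 → fails

1 of 5 pairs satisfies the claim.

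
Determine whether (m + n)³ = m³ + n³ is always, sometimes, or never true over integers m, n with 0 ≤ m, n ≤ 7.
It holds at (m, n) = (0, 5) (both sides equal 125), but fails at (m, n) = (2, 5) (LHS = 343, RHS = 133).

Answer: Sometimes true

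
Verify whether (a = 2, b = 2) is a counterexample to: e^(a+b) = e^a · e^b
No

Substituting a = 2, b = 2:
LHS = e^(2+2) = e^4 ≈ 54.6
RHS = e^2 · e^2 = e^4 ≈ 54.6

The sides agree, so this pair does not disprove the claim.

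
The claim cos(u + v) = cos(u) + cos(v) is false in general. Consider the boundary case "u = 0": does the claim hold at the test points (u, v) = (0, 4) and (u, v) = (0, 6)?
At (0, 4): LHS = cos(4) ≈ -0.6536 ≠ RHS = cos(4) + 1 ≈ 0.3464
At (0, 6): LHS = cos(6) ≈ 0.9602 ≠ RHS = cos(6) + 1 ≈ 1.96

Answer: No, fails at both test points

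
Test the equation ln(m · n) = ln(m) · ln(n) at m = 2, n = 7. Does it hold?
Fails

Substituting m = 2, n = 7:

LHS = ln(2 · 7) = ln(14) ≈ 2.639
RHS = ln(2) · ln(7) ≈ 1.349

LHS ≠ RHS, so the equation does not hold at this point.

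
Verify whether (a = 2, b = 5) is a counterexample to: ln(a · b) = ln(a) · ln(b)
Substituting a = 2, b = 5:
LHS = ln(2 · 5) = ln(10) ≈ 2.303
RHS = ln(2) · ln(5) ≈ 1.116

Since LHS ≠ RHS, this pair disproves the claim.

Answer: Yes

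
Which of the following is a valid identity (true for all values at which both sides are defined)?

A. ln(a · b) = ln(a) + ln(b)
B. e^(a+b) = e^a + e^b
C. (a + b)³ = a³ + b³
A: holds — e.g. at (5, 5), both sides equal ln(25) ≈ 3.219.
B: fails at (2, 3) — LHS = e^5 ≈ 148.4, RHS = e^2 + e^3 ≈ 27.47.
C: fails at (3, 5) — LHS = 512, RHS = 152.

Answer: A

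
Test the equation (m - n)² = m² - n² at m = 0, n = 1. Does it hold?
Fails

Substituting m = 0, n = 1:

LHS = (0 - 1)² = 1
RHS = 0² - 1² = -1

LHS ≠ RHS, so the equation does not hold at this point.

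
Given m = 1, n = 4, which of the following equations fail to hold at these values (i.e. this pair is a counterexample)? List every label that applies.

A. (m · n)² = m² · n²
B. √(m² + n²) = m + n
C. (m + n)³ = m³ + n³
Evaluating each claim at the given values:
A. LHS = 16, RHS = 16 → holds here (LHS = RHS)
B. LHS = √(17) ≈ 4.123, RHS = 5 → fails here (LHS ≠ RHS)
C. LHS = 125, RHS = 65 → fails here (LHS ≠ RHS)

Answer: B, C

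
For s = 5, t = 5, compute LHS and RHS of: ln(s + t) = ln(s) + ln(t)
LHS = ln(5 + 5) = ln(10) ≈ 2.303
RHS = ln(5) + ln(5) = 2·ln(5) ≈ 3.219

LHS ≠ RHS (they differ by about 0.9163), so the equation does not hold here.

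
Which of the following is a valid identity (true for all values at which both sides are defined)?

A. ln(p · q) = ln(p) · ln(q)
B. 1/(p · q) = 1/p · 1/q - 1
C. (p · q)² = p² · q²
C

A: fails at (4, 4) — LHS = ln(16) ≈ 2.773, RHS = ln(4)² ≈ 1.922.
B: fails at (3, 5) — LHS = 1/15, RHS = -14/15.
C: holds — e.g. at (5, 8), both sides equal 1600.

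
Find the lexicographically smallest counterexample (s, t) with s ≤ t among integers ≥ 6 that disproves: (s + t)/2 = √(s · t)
At (6, 6): both sides equal 6, so it holds there.

Substituting (6, 7) into the claim:
LHS = (6 + 7)/2 = 13/2
RHS = √(6 · 7) = √(42) ≈ 6.481

Since LHS ≠ RHS, this pair disproves the claim, and no lexicographically smaller pair (s ≤ t, integers ≥ 6) does.

For instance (10, 13) is also a counterexample (LHS = 23/2, RHS = √(130) ≈ 11.4), but it's lexicographically larger.

Answer: (s, t) = (6, 7)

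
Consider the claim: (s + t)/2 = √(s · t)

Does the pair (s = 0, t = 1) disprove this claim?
Substituting s = 0, t = 1:
LHS = (0 + 1)/2 = 1/2
RHS = √(0 · 1) = 0

Since LHS ≠ RHS, this pair disproves the claim.

Answer: Yes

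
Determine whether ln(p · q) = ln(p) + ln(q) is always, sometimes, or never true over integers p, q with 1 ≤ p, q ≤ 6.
The identity holds for every pair in the range. For instance at (p, q) = (6, 1): both sides equal ln(6) ≈ 1.792.

Answer: Always true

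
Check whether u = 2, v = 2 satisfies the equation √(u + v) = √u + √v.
Fails

Substituting u = 2, v = 2:

LHS = √(2 + 2) = 2
RHS = √2 + √2 = 2·√(2) ≈ 2.828

LHS ≠ RHS, so the equation does not hold at this point.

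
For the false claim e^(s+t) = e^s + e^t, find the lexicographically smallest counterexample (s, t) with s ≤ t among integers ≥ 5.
(s, t) = (5, 5)

Substituting (5, 5) into the claim:
LHS = e^(5+5) = e^10 ≈ 22026.5
RHS = e^5 + e^5 = 2·e^5 ≈ 296.8

Since LHS ≠ RHS, this pair disproves the claim, and no lexicographically smaller pair (s ≤ t, integers ≥ 5) does.

For instance (7, 12) is also a counterexample (LHS = e^19 ≈ 178482301.0, RHS = e^7 + e^12 ≈ 163851.4), but it's lexicographically larger.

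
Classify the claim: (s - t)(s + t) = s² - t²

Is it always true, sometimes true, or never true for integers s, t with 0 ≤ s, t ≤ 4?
Always true

The identity holds for every pair in the range. For instance at (s, t) = (4, 1): both sides equal 15.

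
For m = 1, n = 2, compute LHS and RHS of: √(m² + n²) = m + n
LHS = √(1² + 2²) = √(5) ≈ 2.236
RHS = 1 + 2 = 3

LHS ≠ RHS (they differ by about 0.7639), so the equation does not hold here.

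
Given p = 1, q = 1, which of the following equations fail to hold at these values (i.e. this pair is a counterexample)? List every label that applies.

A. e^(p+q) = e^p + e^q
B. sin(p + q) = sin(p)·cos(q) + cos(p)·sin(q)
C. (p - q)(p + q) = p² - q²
A

Evaluating each claim at the given values:
A. LHS = e^2 ≈ 7.389, RHS = 2·e ≈ 5.437 → fails here (LHS ≠ RHS)
B. LHS = sin(2) ≈ 0.9093, RHS = 2·sin(1)·cos(1) ≈ 0.9093 → holds here (LHS = RHS)
C. LHS = 0, RHS = 0 → holds here (LHS = RHS)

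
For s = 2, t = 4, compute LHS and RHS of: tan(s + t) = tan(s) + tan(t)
LHS = tan(2 + 4) = tan(6) ≈ -0.291
RHS = tan(2) + tan(4) ≈ -1.027

LHS ≠ RHS (they differ by about 0.7362), so the equation does not hold here.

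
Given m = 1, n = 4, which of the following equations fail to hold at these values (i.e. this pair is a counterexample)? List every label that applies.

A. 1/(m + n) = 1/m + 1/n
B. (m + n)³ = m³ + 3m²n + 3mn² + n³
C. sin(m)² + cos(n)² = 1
Evaluating each claim at the given values:
A. LHS = 1/5, RHS = 5/4 → fails here (LHS ≠ RHS)
B. LHS = 125, RHS = 125 → holds here (LHS = RHS)
C. LHS = cos(4)² + sin(1)² ≈ 1.135, RHS = 1 → fails here (LHS ≠ RHS)

Answer: A, C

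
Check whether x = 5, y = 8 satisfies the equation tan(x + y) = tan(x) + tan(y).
Fails

Substituting x = 5, y = 8:

LHS = tan(5 + 8) = tan(13) ≈ 0.463
RHS = tan(5) + tan(8) ≈ -10.18

LHS ≠ RHS, so the equation does not hold at this point.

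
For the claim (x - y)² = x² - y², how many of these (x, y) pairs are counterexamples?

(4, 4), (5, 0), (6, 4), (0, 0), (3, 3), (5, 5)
Testing each pair:
(4, 4): LHS = 0, RHS = 0 → satisfies claim
(5, 0): LHS = 25, RHS = 25 → satisfies claim
(6, 4): LHS = 4, RHS = 20 → counterexample
(0, 0): LHS = 0, RHS = 0 → satisfies claim
(3, 3): LHS = 0, RHS = 0 → satisfies claim
(5, 5): LHS = 0, RHS = 0 → satisfies claim

That makes 1 counterexample.

Answer: 1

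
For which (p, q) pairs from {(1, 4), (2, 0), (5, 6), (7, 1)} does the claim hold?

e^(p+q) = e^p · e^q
All pairs

Testing each pair:
(1, 4): LHS = e^5 ≈ 148.4, RHS = e^5 ≈ 148.4 → holds
(2, 0): LHS = e^2 ≈ 7.389, RHS = e^2 ≈ 7.389 → holds
(5, 6): LHS = e^11 ≈ 59874.1, RHS = e^11 ≈ 59874.1 → holds
(7, 1): LHS = e^8 ≈ 2981, RHS = e^8 ≈ 2981 → holds

Every pair satisfies the claim.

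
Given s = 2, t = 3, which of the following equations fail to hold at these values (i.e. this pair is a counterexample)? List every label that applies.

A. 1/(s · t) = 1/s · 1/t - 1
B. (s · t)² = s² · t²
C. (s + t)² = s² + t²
Evaluating each claim at the given values:
A. LHS = 1/6, RHS = -5/6 → fails here (LHS ≠ RHS)
B. LHS = 36, RHS = 36 → holds here (LHS = RHS)
C. LHS = 25, RHS = 13 → fails here (LHS ≠ RHS)

Answer: A, C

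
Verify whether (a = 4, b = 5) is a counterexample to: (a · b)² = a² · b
Yes

Substituting a = 4, b = 5:
LHS = (4 · 5)² = 400
RHS = 4² · 5 = 80

Since LHS ≠ RHS, this pair disproves the claim.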